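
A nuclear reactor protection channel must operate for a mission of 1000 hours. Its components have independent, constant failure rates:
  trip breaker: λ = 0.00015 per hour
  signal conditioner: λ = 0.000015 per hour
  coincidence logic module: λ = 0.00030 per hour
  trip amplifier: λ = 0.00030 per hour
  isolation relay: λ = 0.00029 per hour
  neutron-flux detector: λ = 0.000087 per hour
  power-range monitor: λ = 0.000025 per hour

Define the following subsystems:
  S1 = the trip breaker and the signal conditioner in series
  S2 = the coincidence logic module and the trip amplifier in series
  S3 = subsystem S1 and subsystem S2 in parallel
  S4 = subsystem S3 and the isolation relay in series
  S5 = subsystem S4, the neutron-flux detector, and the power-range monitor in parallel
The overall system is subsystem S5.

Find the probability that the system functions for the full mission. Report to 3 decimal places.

R(trip breaker) = exp(−0.00015 × 1000) = 0.86071
R(signal conditioner) = exp(−0.000015 × 1000) = 0.98511
R(coincidence logic module) = exp(−0.00030 × 1000) = 0.74082
R(trip amplifier) = exp(−0.00030 × 1000) = 0.74082
R(isolation relay) = exp(−0.00029 × 1000) = 0.74826
R(neutron-flux detector) = exp(−0.000087 × 1000) = 0.91668
R(power-range monitor) = exp(−0.000025 × 1000) = 0.97531
Series (trip breaker and signal conditioner): 0.86071 × 0.98511 = 0.84789
Series (coincidence logic module and trip amplifier): 0.74082 × 0.74082 = 0.54881
Parallel ([0.84789] and [0.54881]): 1 − (1 − 0.84789)(1 − 0.54881) = 0.93137
Series ([0.93137] and isolation relay): 0.93137 × 0.74826 = 0.69691
Parallel ([0.69691], neutron-flux detector, and power-range monitor): 1 − (1 − 0.69691)(1 − 0.91668)(1 − 0.97531) = 0.999

0.999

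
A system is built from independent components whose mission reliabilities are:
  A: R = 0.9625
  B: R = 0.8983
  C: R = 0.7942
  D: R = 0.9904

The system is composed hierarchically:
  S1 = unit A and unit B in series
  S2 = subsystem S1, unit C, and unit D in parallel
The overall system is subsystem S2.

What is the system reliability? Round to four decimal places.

0.9997

Series (A and B): 0.962500 × 0.898300 = 0.864614
Parallel ([0.864614], C, and D): 1 − (1 − 0.864614)(1 − 0.794200)(1 − 0.990400) = 0.9997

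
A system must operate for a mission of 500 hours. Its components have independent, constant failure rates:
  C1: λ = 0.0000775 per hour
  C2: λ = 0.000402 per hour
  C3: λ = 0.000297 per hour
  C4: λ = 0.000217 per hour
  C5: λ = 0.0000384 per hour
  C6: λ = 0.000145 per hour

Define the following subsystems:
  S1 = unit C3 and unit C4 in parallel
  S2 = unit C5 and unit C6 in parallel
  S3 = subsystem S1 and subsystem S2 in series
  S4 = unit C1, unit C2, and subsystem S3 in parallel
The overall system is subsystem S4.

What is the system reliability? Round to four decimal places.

0.9999

R(C1) = exp(−0.0000775 × 500) = 0.961991
R(C2) = exp(−0.000402 × 500) = 0.817912
R(C3) = exp(−0.000297 × 500) = 0.862000
R(C4) = exp(−0.000217 × 500) = 0.897179
R(C5) = exp(−0.0000384 × 500) = 0.980983
R(C6) = exp(−0.000145 × 500) = 0.930066
Parallel (C3 and C4): 1 − (1 − 0.862000)(1 − 0.897179) = 0.985811
Parallel (C5 and C6): 1 − (1 − 0.980983)(1 − 0.930066) = 0.998670
Series ([0.985811] and [0.998670]): 0.985811 × 0.998670 = 0.984500
Parallel (C1, C2, and [0.984500]): 1 − (1 − 0.961991)(1 − 0.817912)(1 − 0.984500) = 0.9999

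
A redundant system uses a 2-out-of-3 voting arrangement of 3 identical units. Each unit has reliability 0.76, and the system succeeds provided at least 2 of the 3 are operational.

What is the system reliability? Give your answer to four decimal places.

R = Σ_{i=2}^{3} C(3,i) p^i (1−p)^{3−i} with p = 0.76
C(3,2)·0.76^2·0.24^1 = 0.415872
C(3,3)·0.76^3·0.24^0 = 0.438976
Sum = 0.8548

0.8548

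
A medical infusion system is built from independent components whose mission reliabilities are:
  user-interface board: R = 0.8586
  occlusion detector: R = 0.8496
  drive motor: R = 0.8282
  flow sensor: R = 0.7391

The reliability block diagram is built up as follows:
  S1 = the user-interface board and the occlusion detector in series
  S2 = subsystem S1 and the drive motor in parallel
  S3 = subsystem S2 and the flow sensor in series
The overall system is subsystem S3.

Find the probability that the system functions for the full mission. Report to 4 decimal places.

0.7047

Series (user-interface board and occlusion detector): 0.858600 × 0.849600 = 0.729467
Parallel ([0.729467] and drive motor): 1 − (1 − 0.729467)(1 − 0.828200) = 0.953522
Series ([0.953522] and flow sensor): 0.953522 × 0.739100 = 0.7047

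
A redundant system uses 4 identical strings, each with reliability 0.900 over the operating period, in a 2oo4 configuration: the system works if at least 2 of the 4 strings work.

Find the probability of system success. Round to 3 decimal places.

0.996

R = Σ_{i=2}^{4} C(4,i) p^i (1−p)^{4−i} with p = 0.900
C(4,2)·0.900^2·0.100^2 = 0.04860
C(4,3)·0.900^3·0.100^1 = 0.29160
C(4,4)·0.900^4·0.100^0 = 0.65610
Sum = 0.996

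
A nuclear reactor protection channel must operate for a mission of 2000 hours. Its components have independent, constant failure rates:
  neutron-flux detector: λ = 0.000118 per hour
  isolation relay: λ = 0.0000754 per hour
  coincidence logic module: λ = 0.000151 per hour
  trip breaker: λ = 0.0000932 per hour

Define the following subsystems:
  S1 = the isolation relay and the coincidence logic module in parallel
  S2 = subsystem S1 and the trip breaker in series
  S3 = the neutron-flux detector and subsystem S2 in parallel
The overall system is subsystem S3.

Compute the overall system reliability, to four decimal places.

R(neutron-flux detector) = exp(−0.000118 × 2000) = 0.789781
R(isolation relay) = exp(−0.0000754 × 2000) = 0.860020
R(coincidence logic module) = exp(−0.000151 × 2000) = 0.739338
R(trip breaker) = exp(−0.0000932 × 2000) = 0.829942
Parallel (isolation relay and coincidence logic module): 1 − (1 − 0.860020)(1 − 0.739338) = 0.963513
Series ([0.963513] and trip breaker): 0.963513 × 0.829942 = 0.799660
Parallel (neutron-flux detector and [0.799660]): 1 − (1 − 0.789781)(1 − 0.799660) = 0.9579

0.9579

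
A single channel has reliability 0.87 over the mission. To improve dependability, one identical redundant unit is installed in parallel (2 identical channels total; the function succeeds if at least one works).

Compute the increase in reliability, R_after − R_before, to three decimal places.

R_before = 0.87
R_after = 1 − (1 − 0.87)^2 = 0.983
ΔR = 0.983 − 0.87 = 0.113

0.113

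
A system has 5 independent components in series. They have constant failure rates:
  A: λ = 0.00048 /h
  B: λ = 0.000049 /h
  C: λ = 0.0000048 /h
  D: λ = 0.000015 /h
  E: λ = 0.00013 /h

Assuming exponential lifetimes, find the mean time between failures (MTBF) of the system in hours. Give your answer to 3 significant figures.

1470

Series of exponential components: λ_sys = Σ λ_i
λ_sys = 0.00048 + 0.000049 + 0.0000048 + 0.000015 + 0.00013 = 6.7880e-04 /h
MTBF = 1 / λ_sys = 1470 h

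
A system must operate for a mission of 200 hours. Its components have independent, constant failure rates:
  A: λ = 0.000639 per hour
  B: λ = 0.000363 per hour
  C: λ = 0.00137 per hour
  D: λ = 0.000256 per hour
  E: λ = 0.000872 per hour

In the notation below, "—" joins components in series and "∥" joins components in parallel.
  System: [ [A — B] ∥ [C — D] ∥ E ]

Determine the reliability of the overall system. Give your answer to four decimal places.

R(A) = exp(−0.000639 × 200) = 0.880029
R(B) = exp(−0.000363 × 200) = 0.929973
R(C) = exp(−0.00137 × 200) = 0.760332
R(D) = exp(−0.000256 × 200) = 0.950089
R(E) = exp(−0.000872 × 200) = 0.839961
Series (A and B): 0.880029 × 0.929973 = 0.818403
Series (C and D): 0.760332 × 0.950089 = 0.722383
Parallel ([0.818403], [0.722383], and E): 1 − (1 − 0.818403)(1 − 0.722383)(1 − 0.839961) = 0.9919

0.9919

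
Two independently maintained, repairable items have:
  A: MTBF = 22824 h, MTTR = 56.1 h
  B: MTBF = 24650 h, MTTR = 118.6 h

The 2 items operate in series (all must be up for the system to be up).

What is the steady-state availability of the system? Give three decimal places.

0.993

A(A) = MTBF/(MTBF+MTTR) = 22824/(22824+56.1) = 0.997548
A(B) = MTBF/(MTBF+MTTR) = 24650/(24650+118.6) = 0.995212
Series availability: 0.997548 × 0.995212 = 0.993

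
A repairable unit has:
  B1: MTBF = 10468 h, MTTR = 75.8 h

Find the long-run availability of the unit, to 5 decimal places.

0.99281

A(B1) = MTBF/(MTBF+MTTR) = 10468/(10468+75.8) = 0.99281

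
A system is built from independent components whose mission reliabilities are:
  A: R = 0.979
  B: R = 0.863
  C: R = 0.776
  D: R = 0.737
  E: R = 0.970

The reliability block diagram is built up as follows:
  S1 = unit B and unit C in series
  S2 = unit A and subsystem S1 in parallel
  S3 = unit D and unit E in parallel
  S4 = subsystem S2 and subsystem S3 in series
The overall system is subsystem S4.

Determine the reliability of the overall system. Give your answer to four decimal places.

0.9852

Series (B and C): 0.863000 × 0.776000 = 0.669688
Parallel (A and [0.669688]): 1 − (1 − 0.979000)(1 − 0.669688) = 0.993063
Parallel (D and E): 1 − (1 − 0.737000)(1 − 0.970000) = 0.992110
Series ([0.993063] and [0.992110]): 0.993063 × 0.992110 = 0.9852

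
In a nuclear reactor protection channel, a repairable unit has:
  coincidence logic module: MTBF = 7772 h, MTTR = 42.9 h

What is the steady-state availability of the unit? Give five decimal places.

0.99451

A(coincidence logic module) = MTBF/(MTBF+MTTR) = 7772/(7772+42.9) = 0.99451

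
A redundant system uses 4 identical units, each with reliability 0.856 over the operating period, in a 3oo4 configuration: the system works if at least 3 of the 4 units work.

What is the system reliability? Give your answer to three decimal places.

R = Σ_{i=3}^{4} C(4,i) p^i (1−p)^{4−i} with p = 0.856
C(4,3)·0.856^3·0.144^1 = 0.36128
C(4,4)·0.856^4·0.144^0 = 0.53690
Sum = 0.898

0.898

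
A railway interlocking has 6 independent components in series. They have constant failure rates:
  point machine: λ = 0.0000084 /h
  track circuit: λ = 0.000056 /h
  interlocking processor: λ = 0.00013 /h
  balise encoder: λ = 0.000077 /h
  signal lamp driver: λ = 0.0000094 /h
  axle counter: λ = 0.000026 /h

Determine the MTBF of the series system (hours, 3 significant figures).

3260

Series of exponential components: λ_sys = Σ λ_i
λ_sys = 0.0000084 + 0.000056 + 0.00013 + 0.000077 + 0.0000094 + 0.000026 = 3.0680e-04 /h
MTBF = 1 / λ_sys = 3260 h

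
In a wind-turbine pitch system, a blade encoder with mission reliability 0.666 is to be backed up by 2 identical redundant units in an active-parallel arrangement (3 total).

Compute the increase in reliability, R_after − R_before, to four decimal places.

0.2967

R_before = 0.666
R_after = 1 − (1 − 0.666)^3 = 0.9627
ΔR = 0.9627 − 0.666 = 0.2967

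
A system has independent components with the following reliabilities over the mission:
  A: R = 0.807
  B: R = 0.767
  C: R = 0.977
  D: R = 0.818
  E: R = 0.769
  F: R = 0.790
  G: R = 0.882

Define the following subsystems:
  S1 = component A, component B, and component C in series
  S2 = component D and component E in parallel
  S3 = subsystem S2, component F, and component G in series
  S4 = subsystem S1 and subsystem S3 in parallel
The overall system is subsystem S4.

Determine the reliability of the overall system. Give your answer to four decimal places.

0.8686

Series (A, B, and C): 0.807000 × 0.767000 × 0.977000 = 0.604733
Parallel (D and E): 1 − (1 − 0.818000)(1 − 0.769000) = 0.957958
Series ([0.957958], F, and G): 0.957958 × 0.790000 × 0.882000 = 0.667486
Parallel ([0.604733] and [0.667486]): 1 − (1 − 0.604733)(1 − 0.667486) = 0.8686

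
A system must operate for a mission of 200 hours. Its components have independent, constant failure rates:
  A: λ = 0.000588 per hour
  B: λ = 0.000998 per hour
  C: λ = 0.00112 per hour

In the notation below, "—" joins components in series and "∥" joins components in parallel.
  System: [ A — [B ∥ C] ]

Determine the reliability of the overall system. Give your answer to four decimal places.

0.8568

R(A) = exp(−0.000588 × 200) = 0.889052
R(B) = exp(−0.000998 × 200) = 0.819058
R(C) = exp(−0.00112 × 200) = 0.799315
Parallel (B and C): 1 − (1 − 0.819058)(1 − 0.799315) = 0.963688
Series (A and [0.963688]): 0.889052 × 0.963688 = 0.8568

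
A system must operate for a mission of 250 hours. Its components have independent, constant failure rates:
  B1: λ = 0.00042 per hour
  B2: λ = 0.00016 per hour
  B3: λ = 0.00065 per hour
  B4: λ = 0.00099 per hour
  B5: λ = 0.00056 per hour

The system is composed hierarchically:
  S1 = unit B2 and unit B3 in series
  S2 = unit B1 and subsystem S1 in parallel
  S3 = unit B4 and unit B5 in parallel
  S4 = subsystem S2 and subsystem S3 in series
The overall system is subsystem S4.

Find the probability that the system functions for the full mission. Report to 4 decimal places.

R(B1) = exp(−0.00042 × 250) = 0.900325
R(B2) = exp(−0.00016 × 250) = 0.960789
R(B3) = exp(−0.00065 × 250) = 0.850016
R(B4) = exp(−0.00099 × 250) = 0.780750
R(B5) = exp(−0.00056 × 250) = 0.869358
Series (B2 and B3): 0.960789 × 0.850016 = 0.816686
Parallel (B1 and [0.816686]): 1 − (1 − 0.900325)(1 − 0.816686) = 0.981728
Parallel (B4 and B5): 1 − (1 − 0.780750)(1 − 0.869358) = 0.971357
Series ([0.981728] and [0.971357]): 0.981728 × 0.971357 = 0.9536

0.9536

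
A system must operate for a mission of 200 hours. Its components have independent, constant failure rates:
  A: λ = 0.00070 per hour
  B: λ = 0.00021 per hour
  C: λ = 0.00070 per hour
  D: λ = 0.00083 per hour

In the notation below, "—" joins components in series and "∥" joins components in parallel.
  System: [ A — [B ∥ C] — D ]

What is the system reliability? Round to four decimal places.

0.7324

R(A) = exp(−0.00070 × 200) = 0.869358
R(B) = exp(−0.00021 × 200) = 0.958870
R(C) = exp(−0.00070 × 200) = 0.869358
R(D) = exp(−0.00083 × 200) = 0.847046
Parallel (B and C): 1 − (1 − 0.958870)(1 − 0.869358) = 0.994627
Series (A, [0.994627], and D): 0.869358 × 0.994627 × 0.847046 = 0.7324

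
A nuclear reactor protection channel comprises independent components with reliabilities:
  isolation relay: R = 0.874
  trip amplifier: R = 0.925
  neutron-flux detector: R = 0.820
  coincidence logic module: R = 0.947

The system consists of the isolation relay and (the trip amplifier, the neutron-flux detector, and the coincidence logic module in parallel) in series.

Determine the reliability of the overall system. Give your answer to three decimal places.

0.873

Parallel (trip amplifier, neutron-flux detector, and coincidence logic module): 1 − (1 − 0.92500)(1 − 0.82000)(1 − 0.94700) = 0.99928
Series (isolation relay and [0.99928]): 0.87400 × 0.99928 = 0.873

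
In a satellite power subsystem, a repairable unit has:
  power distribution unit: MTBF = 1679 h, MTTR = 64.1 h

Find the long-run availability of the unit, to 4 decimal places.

0.9632

A(power distribution unit) = MTBF/(MTBF+MTTR) = 1679/(1679+64.1) = 0.9632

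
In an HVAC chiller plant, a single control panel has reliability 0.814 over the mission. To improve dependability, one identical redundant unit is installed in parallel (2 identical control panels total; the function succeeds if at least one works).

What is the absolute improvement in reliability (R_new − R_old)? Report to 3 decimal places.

0.151

R_before = 0.814
R_after = 1 − (1 − 0.814)^2 = 0.965
ΔR = 0.965 − 0.814 = 0.151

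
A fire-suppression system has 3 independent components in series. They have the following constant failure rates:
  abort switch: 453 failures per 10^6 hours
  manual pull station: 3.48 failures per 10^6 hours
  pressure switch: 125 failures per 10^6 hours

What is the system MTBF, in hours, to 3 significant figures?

Series of exponential components: λ_sys = Σ λ_i
λ_sys = 0.000453 + 0.00000348 + 0.000125 = 5.8148e-04 /h
MTBF = 1 / λ_sys = 1720 h

1720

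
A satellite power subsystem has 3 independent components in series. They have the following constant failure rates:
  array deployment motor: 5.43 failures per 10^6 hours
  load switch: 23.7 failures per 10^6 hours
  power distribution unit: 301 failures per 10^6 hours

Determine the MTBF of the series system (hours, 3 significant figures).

3030

Series of exponential components: λ_sys = Σ λ_i
λ_sys = 0.00000543 + 0.0000237 + 0.000301 = 3.3013e-04 /h
MTBF = 1 / λ_sys = 3030 h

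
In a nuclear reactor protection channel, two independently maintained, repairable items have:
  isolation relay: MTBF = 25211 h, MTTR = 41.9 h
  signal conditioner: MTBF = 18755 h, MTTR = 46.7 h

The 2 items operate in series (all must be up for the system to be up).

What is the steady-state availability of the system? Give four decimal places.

0.9959

A(isolation relay) = MTBF/(MTBF+MTTR) = 25211/(25211+41.9) = 0.998341
A(signal conditioner) = MTBF/(MTBF+MTTR) = 18755/(18755+46.7) = 0.997516
Series availability: 0.998341 × 0.997516 = 0.9959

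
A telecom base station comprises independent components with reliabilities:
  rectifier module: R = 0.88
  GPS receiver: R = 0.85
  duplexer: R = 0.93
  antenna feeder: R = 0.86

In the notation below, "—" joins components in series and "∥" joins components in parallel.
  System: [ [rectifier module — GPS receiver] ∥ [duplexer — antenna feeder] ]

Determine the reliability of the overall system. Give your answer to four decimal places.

0.9495

Series (rectifier module and GPS receiver): 0.880000 × 0.850000 = 0.748000
Series (duplexer and antenna feeder): 0.930000 × 0.860000 = 0.799800
Parallel ([0.748000] and [0.799800]): 1 − (1 − 0.748000)(1 − 0.799800) = 0.9495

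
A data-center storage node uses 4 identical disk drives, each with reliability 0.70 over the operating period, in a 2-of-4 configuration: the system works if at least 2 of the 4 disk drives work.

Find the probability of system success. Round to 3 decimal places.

0.916

R = Σ_{i=2}^{4} C(4,i) p^i (1−p)^{4−i} with p = 0.70
C(4,2)·0.70^2·0.30^2 = 0.26460
C(4,3)·0.70^3·0.30^1 = 0.41160
C(4,4)·0.70^4·0.30^0 = 0.24010
Sum = 0.916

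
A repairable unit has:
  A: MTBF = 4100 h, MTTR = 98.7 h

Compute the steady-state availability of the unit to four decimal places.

A(A) = MTBF/(MTBF+MTTR) = 4100/(4100+98.7) = 0.9765

0.9765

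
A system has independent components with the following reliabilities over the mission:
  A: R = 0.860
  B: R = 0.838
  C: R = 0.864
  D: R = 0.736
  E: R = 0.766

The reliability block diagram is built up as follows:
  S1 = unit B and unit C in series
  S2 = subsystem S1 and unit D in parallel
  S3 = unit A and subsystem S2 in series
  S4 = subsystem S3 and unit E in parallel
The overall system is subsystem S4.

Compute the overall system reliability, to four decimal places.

Series (B and C): 0.838000 × 0.864000 = 0.724032
Parallel ([0.724032] and D): 1 − (1 − 0.724032)(1 − 0.736000) = 0.927144
Series (A and [0.927144]): 0.860000 × 0.927144 = 0.797344
Parallel ([0.797344] and E): 1 − (1 − 0.797344)(1 − 0.766000) = 0.9526

0.9526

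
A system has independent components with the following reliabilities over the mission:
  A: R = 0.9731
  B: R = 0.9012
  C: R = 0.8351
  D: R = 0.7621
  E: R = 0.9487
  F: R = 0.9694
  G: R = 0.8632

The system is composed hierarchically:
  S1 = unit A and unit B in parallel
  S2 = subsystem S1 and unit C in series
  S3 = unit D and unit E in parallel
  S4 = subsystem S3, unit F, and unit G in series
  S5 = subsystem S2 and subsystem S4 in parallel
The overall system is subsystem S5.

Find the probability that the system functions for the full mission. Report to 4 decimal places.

0.9710

Parallel (A and B): 1 − (1 − 0.973100)(1 − 0.901200) = 0.997342
Series ([0.997342] and C): 0.997342 × 0.835100 = 0.832880
Parallel (D and E): 1 − (1 − 0.762100)(1 − 0.948700) = 0.987796
Series ([0.987796], F, and G): 0.987796 × 0.969400 × 0.863200 = 0.826574
Parallel ([0.832880] and [0.826574]): 1 − (1 − 0.832880)(1 − 0.826574) = 0.9710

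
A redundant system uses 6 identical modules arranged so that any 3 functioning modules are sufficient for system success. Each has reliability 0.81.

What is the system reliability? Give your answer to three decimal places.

0.986

R = Σ_{i=3}^{6} C(6,i) p^i (1−p)^{6−i} with p = 0.81
C(6,3)·0.81^3·0.19^3 = 0.07290
C(6,4)·0.81^4·0.19^2 = 0.23310
C(6,5)·0.81^5·0.19^1 = 0.39749
C(6,6)·0.81^6·0.19^0 = 0.28243
Sum = 0.986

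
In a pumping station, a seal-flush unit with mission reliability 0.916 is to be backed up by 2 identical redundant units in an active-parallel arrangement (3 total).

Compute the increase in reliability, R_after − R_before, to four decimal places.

0.0834

R_before = 0.916
R_after = 1 − (1 − 0.916)^3 = 0.9994
ΔR = 0.9994 − 0.916 = 0.0834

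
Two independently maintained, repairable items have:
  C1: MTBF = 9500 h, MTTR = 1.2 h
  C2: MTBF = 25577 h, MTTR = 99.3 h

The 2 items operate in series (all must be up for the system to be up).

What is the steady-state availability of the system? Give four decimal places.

A(C1) = MTBF/(MTBF+MTTR) = 9500/(9500+1.2) = 0.999874
A(C2) = MTBF/(MTBF+MTTR) = 25577/(25577+99.3) = 0.996133
Series availability: 0.999874 × 0.996133 = 0.9960

0.9960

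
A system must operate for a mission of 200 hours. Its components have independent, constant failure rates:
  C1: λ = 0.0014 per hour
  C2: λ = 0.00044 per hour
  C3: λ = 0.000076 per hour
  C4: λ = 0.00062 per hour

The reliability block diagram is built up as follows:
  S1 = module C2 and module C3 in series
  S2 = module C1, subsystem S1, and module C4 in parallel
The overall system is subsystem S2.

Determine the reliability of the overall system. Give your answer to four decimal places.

R(C1) = exp(−0.0014 × 200) = 0.755784
R(C2) = exp(−0.00044 × 200) = 0.915761
R(C3) = exp(−0.000076 × 200) = 0.984915
R(C4) = exp(−0.00062 × 200) = 0.883380
Series (C2 and C3): 0.915761 × 0.984915 = 0.901947
Parallel (C1, [0.901947], and C4): 1 − (1 − 0.755784)(1 − 0.901947)(1 − 0.883380) = 0.9972

0.9972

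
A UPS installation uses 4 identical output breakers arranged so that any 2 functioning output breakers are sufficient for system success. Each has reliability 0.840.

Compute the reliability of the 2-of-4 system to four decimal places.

R = Σ_{i=2}^{4} C(4,i) p^i (1−p)^{4−i} with p = 0.840
C(4,2)·0.840^2·0.160^2 = 0.108380
C(4,3)·0.840^3·0.160^1 = 0.379331
C(4,4)·0.840^4·0.160^0 = 0.497871
Sum = 0.9856

0.9856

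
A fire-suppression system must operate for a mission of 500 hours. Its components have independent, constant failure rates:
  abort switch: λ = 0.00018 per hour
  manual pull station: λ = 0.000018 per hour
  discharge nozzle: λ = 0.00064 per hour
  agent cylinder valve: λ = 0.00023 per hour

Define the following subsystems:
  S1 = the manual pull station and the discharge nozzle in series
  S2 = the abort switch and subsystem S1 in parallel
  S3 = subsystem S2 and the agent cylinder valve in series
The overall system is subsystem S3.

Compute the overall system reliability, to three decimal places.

0.870

R(abort switch) = exp(−0.00018 × 500) = 0.91393
R(manual pull station) = exp(−0.000018 × 500) = 0.99104
R(discharge nozzle) = exp(−0.00064 × 500) = 0.72615
R(agent cylinder valve) = exp(−0.00023 × 500) = 0.89137
Series (manual pull station and discharge nozzle): 0.99104 × 0.72615 = 0.71964
Parallel (abort switch and [0.71964]): 1 − (1 − 0.91393)(1 − 0.71964) = 0.97587
Series ([0.97587] and agent cylinder valve): 0.97587 × 0.89137 = 0.870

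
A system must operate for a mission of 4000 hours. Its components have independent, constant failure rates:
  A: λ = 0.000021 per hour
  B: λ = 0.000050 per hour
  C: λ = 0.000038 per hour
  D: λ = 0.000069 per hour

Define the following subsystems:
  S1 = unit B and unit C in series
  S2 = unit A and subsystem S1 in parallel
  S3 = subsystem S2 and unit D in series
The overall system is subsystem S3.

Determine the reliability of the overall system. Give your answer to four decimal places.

0.7407

R(A) = exp(−0.000021 × 4000) = 0.919431
R(B) = exp(−0.000050 × 4000) = 0.818731
R(C) = exp(−0.000038 × 4000) = 0.858988
R(D) = exp(−0.000069 × 4000) = 0.758813
Series (B and C): 0.818731 × 0.858988 = 0.703280
Parallel (A and [0.703280]): 1 − (1 − 0.919431)(1 − 0.703280) = 0.976094
Series ([0.976094] and D): 0.976094 × 0.758813 = 0.7407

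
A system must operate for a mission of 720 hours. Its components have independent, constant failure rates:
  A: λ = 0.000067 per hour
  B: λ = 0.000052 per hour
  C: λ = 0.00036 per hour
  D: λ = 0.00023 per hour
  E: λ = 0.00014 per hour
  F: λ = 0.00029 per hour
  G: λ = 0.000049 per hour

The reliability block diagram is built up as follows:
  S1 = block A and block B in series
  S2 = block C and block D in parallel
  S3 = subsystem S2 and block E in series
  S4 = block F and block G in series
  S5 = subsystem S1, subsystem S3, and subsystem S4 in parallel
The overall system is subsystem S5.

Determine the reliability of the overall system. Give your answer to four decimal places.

R(A) = exp(−0.000067 × 720) = 0.952905
R(B) = exp(−0.000052 × 720) = 0.963252
R(C) = exp(−0.00036 × 720) = 0.771669
R(D) = exp(−0.00023 × 720) = 0.847385
R(E) = exp(−0.00014 × 720) = 0.904114
R(F) = exp(−0.00029 × 720) = 0.811558
R(G) = exp(−0.000049 × 720) = 0.965335
Series (A and B): 0.952905 × 0.963252 = 0.917888
Parallel (C and D): 1 − (1 − 0.771669)(1 − 0.847385) = 0.965153
Series ([0.965153] and E): 0.965153 × 0.904114 = 0.872608
Series (F and G): 0.811558 × 0.965335 = 0.783425
Parallel ([0.917888], [0.872608], and [0.783425]): 1 − (1 − 0.917888)(1 − 0.872608)(1 − 0.783425) = 0.9977

0.9977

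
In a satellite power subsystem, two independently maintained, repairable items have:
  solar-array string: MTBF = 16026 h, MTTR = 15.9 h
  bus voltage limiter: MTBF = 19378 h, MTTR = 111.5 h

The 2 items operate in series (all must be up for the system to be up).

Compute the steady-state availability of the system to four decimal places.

0.9933

A(solar-array string) = MTBF/(MTBF+MTTR) = 16026/(16026+15.9) = 0.999009
A(bus voltage limiter) = MTBF/(MTBF+MTTR) = 19378/(19378+111.5) = 0.994279
Series availability: 0.999009 × 0.994279 = 0.9933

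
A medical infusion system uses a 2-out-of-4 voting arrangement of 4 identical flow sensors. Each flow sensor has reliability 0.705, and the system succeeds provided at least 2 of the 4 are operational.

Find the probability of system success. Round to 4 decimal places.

0.9200

R = Σ_{i=2}^{4} C(4,i) p^i (1−p)^{4−i} with p = 0.705
C(4,2)·0.705^2·0.295^2 = 0.259522
C(4,3)·0.705^3·0.295^1 = 0.413475
C(4,4)·0.705^4·0.295^0 = 0.247034
Sum = 0.9200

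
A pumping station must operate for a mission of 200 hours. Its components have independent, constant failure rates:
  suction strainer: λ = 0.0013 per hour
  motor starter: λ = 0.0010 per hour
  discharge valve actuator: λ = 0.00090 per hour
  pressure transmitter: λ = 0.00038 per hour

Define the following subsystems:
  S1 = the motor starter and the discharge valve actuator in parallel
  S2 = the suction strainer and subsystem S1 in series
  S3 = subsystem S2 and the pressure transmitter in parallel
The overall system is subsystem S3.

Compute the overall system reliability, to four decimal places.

R(suction strainer) = exp(−0.0013 × 200) = 0.771052
R(motor starter) = exp(−0.0010 × 200) = 0.818731
R(discharge valve actuator) = exp(−0.00090 × 200) = 0.835270
R(pressure transmitter) = exp(−0.00038 × 200) = 0.926816
Parallel (motor starter and discharge valve actuator): 1 − (1 − 0.818731)(1 − 0.835270) = 0.970140
Series (suction strainer and [0.970140]): 0.771052 × 0.970140 = 0.748028
Parallel ([0.748028] and pressure transmitter): 1 − (1 − 0.748028)(1 − 0.926816) = 0.9816

0.9816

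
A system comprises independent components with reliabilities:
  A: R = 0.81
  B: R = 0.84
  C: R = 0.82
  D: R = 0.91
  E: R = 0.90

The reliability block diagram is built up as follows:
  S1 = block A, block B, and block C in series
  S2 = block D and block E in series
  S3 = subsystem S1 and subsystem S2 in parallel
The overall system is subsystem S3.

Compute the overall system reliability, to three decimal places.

0.920

Series (A, B, and C): 0.81000 × 0.84000 × 0.82000 = 0.55793
Series (D and E): 0.91000 × 0.90000 = 0.81900
Parallel ([0.55793] and [0.81900]): 1 − (1 − 0.55793)(1 − 0.81900) = 0.920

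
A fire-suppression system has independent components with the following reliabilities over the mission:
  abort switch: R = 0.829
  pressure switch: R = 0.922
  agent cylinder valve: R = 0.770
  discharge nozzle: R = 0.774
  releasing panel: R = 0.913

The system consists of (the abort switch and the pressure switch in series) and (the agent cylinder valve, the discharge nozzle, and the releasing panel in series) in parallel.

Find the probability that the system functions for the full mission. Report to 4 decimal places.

Series (abort switch and pressure switch): 0.829000 × 0.922000 = 0.764338
Series (agent cylinder valve, discharge nozzle, and releasing panel): 0.770000 × 0.774000 × 0.913000 = 0.544130
Parallel ([0.764338] and [0.544130]): 1 − (1 − 0.764338)(1 − 0.544130) = 0.8926

0.8926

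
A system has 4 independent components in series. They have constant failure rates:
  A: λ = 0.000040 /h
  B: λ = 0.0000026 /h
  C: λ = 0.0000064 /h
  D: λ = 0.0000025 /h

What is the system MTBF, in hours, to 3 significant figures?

19400

Series of exponential components: λ_sys = Σ λ_i
λ_sys = 0.000040 + 0.0000026 + 0.0000064 + 0.0000025 = 5.1500e-05 /h
MTBF = 1 / λ_sys = 19400 h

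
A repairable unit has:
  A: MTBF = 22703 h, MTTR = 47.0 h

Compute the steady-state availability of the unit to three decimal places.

A(A) = MTBF/(MTBF+MTTR) = 22703/(22703+47.0) = 0.998

0.998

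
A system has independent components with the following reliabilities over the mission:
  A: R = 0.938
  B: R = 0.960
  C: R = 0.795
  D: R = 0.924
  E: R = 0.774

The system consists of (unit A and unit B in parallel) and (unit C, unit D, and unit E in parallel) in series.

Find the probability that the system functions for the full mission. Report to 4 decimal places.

0.9940

Parallel (A and B): 1 − (1 − 0.938000)(1 − 0.960000) = 0.997520
Parallel (C, D, and E): 1 − (1 − 0.795000)(1 − 0.924000)(1 − 0.774000) = 0.996479
Series ([0.997520] and [0.996479]): 0.997520 × 0.996479 = 0.9940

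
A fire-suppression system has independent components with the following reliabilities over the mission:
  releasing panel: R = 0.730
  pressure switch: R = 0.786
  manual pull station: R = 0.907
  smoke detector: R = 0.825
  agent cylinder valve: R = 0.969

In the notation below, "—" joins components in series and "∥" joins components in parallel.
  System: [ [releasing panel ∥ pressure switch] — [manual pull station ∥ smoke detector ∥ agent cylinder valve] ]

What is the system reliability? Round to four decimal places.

0.9417

Parallel (releasing panel and pressure switch): 1 − (1 − 0.730000)(1 − 0.786000) = 0.942220
Parallel (manual pull station, smoke detector, and agent cylinder valve): 1 − (1 − 0.907000)(1 − 0.825000)(1 − 0.969000) = 0.999495
Series ([0.942220] and [0.999495]): 0.942220 × 0.999495 = 0.9417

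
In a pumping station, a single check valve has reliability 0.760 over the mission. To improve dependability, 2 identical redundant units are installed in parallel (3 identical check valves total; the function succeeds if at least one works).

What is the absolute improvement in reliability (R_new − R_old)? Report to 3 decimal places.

R_before = 0.760
R_after = 1 − (1 − 0.760)^3 = 0.986
ΔR = 0.986 − 0.760 = 0.226

0.226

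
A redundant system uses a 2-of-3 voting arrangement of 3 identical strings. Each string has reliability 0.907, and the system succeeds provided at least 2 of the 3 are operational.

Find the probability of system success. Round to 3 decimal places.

R = Σ_{i=2}^{3} C(3,i) p^i (1−p)^{3−i} with p = 0.907
C(3,2)·0.907^2·0.093^1 = 0.22952
C(3,3)·0.907^3·0.093^0 = 0.74614
Sum = 0.976

0.976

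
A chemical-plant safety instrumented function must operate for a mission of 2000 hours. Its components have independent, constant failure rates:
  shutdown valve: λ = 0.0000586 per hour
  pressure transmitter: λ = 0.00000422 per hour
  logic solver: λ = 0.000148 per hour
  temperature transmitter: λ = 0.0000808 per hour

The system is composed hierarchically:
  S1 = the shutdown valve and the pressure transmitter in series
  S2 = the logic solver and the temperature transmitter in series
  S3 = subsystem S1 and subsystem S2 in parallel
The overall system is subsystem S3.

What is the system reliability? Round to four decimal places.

R(shutdown valve) = exp(−0.0000586 × 2000) = 0.889407
R(pressure transmitter) = exp(−0.00000422 × 2000) = 0.991596
R(logic solver) = exp(−0.000148 × 2000) = 0.743787
R(temperature transmitter) = exp(−0.0000808 × 2000) = 0.850781
Series (shutdown valve and pressure transmitter): 0.889407 × 0.991596 = 0.881932
Series (logic solver and temperature transmitter): 0.743787 × 0.850781 = 0.632800
Parallel ([0.881932] and [0.632800]): 1 − (1 − 0.881932)(1 − 0.632800) = 0.9566

0.9566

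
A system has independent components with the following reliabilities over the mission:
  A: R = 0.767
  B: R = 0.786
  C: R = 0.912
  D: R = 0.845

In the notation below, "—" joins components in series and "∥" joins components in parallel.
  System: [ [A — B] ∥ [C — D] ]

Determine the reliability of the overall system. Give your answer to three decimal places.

Series (A and B): 0.76700 × 0.78600 = 0.60286
Series (C and D): 0.91200 × 0.84500 = 0.77064
Parallel ([0.60286] and [0.77064]): 1 − (1 − 0.60286)(1 − 0.77064) = 0.909

0.909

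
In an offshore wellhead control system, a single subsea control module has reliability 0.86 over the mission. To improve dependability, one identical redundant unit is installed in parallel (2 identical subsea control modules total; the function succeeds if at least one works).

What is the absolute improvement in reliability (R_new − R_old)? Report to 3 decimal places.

0.120

R_before = 0.86
R_after = 1 − (1 − 0.86)^2 = 0.980
ΔR = 0.980 − 0.86 = 0.120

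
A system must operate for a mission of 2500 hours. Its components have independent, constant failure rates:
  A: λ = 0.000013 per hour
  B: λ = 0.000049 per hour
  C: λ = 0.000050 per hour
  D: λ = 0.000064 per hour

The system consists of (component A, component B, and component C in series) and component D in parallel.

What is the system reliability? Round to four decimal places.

0.9639

R(A) = exp(−0.000013 × 2500) = 0.968022
R(B) = exp(−0.000049 × 2500) = 0.884706
R(C) = exp(−0.000050 × 2500) = 0.882497
R(D) = exp(−0.000064 × 2500) = 0.852144
Series (A, B, and C): 0.968022 × 0.884706 × 0.882497 = 0.755784
Parallel ([0.755784] and D): 1 − (1 − 0.755784)(1 − 0.852144) = 0.9639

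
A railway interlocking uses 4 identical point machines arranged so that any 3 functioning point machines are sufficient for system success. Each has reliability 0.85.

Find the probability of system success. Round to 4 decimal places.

R = Σ_{i=3}^{4} C(4,i) p^i (1−p)^{4−i} with p = 0.85
C(4,3)·0.85^3·0.15^1 = 0.368475
C(4,4)·0.85^4·0.15^0 = 0.522006
Sum = 0.8905

0.8905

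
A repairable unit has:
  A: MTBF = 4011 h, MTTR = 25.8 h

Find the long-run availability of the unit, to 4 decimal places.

0.9936

A(A) = MTBF/(MTBF+MTTR) = 4011/(4011+25.8) = 0.9936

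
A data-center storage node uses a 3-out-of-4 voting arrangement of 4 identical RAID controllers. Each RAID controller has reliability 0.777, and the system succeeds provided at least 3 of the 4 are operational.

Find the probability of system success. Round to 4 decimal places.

R = Σ_{i=3}^{4} C(4,i) p^i (1−p)^{4−i} with p = 0.777
C(4,3)·0.777^3·0.223^1 = 0.418435
C(4,4)·0.777^4·0.223^0 = 0.364489
Sum = 0.7829

0.7829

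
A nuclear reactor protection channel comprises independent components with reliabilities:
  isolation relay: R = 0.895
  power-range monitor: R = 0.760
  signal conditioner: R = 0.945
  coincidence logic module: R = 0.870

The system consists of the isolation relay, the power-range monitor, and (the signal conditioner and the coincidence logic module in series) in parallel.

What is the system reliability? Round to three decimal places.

Series (signal conditioner and coincidence logic module): 0.94500 × 0.87000 = 0.82215
Parallel (isolation relay, power-range monitor, and [0.82215]): 1 − (1 − 0.89500)(1 − 0.76000)(1 − 0.82215) = 0.996

0.996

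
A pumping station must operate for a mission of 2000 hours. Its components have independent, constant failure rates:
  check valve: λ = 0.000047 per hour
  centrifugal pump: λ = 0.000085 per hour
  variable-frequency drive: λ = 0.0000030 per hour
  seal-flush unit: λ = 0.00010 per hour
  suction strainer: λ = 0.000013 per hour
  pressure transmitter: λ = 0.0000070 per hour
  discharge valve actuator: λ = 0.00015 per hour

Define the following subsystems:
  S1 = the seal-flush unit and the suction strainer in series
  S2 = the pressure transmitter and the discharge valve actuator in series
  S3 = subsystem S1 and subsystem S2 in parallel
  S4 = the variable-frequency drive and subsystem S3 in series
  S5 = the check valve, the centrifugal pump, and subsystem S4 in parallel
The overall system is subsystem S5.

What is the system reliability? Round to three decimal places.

R(check valve) = exp(−0.000047 × 2000) = 0.91028
R(centrifugal pump) = exp(−0.000085 × 2000) = 0.84366
R(variable-frequency drive) = exp(−0.0000030 × 2000) = 0.99402
R(seal-flush unit) = exp(−0.00010 × 2000) = 0.81873
R(suction strainer) = exp(−0.000013 × 2000) = 0.97434
R(pressure transmitter) = exp(−0.0000070 × 2000) = 0.98610
R(discharge valve actuator) = exp(−0.00015 × 2000) = 0.74082
Series (seal-flush unit and suction strainer): 0.81873 × 0.97434 = 0.79772
Series (pressure transmitter and discharge valve actuator): 0.98610 × 0.74082 = 0.73052
Parallel ([0.79772] and [0.73052]): 1 − (1 − 0.79772)(1 − 0.73052) = 0.94549
Series (variable-frequency drive and [0.94549]): 0.99402 × 0.94549 = 0.93984
Parallel (check valve, centrifugal pump, and [0.93984]): 1 − (1 − 0.91028)(1 − 0.84366)(1 − 0.93984) = 0.999

0.999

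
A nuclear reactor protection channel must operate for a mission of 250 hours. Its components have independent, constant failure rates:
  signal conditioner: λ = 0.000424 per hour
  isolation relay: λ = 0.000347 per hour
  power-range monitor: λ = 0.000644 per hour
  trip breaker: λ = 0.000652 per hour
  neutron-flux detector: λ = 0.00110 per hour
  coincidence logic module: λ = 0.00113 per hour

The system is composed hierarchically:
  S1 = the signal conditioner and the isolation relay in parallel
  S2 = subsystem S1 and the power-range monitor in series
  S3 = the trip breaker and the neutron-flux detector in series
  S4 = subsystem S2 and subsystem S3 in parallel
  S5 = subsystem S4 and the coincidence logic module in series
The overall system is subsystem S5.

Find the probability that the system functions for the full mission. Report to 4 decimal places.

0.7122

R(signal conditioner) = exp(−0.000424 × 250) = 0.899425
R(isolation relay) = exp(−0.000347 × 250) = 0.916906
R(power-range monitor) = exp(−0.000644 × 250) = 0.851292
R(trip breaker) = exp(−0.000652 × 250) = 0.849591
R(neutron-flux detector) = exp(−0.00110 × 250) = 0.759572
R(coincidence logic module) = exp(−0.00113 × 250) = 0.753897
Parallel (signal conditioner and isolation relay): 1 − (1 − 0.899425)(1 − 0.916906) = 0.991643
Series ([0.991643] and power-range monitor): 0.991643 × 0.851292 = 0.844178
Series (trip breaker and neutron-flux detector): 0.849591 × 0.759572 = 0.645326
Parallel ([0.844178] and [0.645326]): 1 − (1 − 0.844178)(1 − 0.645326) = 0.944734
Series ([0.944734] and coincidence logic module): 0.944734 × 0.753897 = 0.7122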